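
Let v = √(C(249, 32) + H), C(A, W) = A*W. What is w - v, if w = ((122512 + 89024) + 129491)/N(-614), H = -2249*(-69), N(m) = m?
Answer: -341027/614 - √163149 ≈ -959.34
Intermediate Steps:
H = 155181
v = √163149 (v = √(249*32 + 155181) = √(7968 + 155181) = √163149 ≈ 403.92)
w = -341027/614 (w = ((122512 + 89024) + 129491)/(-614) = (211536 + 129491)*(-1/614) = 341027*(-1/614) = -341027/614 ≈ -555.42)
w - v = -341027/614 - √163149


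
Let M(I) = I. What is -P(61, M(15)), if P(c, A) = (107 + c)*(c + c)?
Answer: -20496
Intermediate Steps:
P(c, A) = 2*c*(107 + c) (P(c, A) = (107 + c)*(2*c) = 2*c*(107 + c))
-P(61, M(15)) = -2*61*(107 + 61) = -2*61*168 = -1*20496 = -20496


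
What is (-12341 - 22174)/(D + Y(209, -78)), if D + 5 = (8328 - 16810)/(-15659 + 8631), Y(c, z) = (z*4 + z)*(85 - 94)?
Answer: -13476190/1368979 ≈ -9.8440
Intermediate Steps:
Y(c, z) = -45*z (Y(c, z) = (4*z + z)*(-9) = (5*z)*(-9) = -45*z)
D = -13329/3514 (D = -5 + (8328 - 16810)/(-15659 + 8631) = -5 - 8482/(-7028) = -5 - 8482*(-1/7028) = -5 + 4241/3514 = -13329/3514 ≈ -3.7931)
(-12341 - 22174)/(D + Y(209, -78)) = (-12341 - 22174)/(-13329/3514 - 45*(-78)) = -34515/(-13329/3514 + 3510) = -34515/12320811/3514 = -34515*3514/12320811 = -13476190/1368979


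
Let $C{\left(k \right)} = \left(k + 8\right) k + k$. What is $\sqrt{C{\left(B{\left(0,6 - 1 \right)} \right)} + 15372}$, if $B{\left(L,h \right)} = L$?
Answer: $6 \sqrt{427} \approx 123.98$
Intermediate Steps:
$C{\left(k \right)} = k + k \left(8 + k\right)$ ($C{\left(k \right)} = \left(8 + k\right) k + k = k \left(8 + k\right) + k = k + k \left(8 + k\right)$)
$\sqrt{C{\left(B{\left(0,6 - 1 \right)} \right)} + 15372} = \sqrt{0 \left(9 + 0\right) + 15372} = \sqrt{0 \cdot 9 + 15372} = \sqrt{0 + 15372} = \sqrt{15372} = 6 \sqrt{427}$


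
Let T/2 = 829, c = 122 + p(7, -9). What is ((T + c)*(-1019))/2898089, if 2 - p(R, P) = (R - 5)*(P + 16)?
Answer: -1801592/2898089 ≈ -0.62165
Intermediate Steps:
p(R, P) = 2 - (-5 + R)*(16 + P) (p(R, P) = 2 - (R - 5)*(P + 16) = 2 - (-5 + R)*(16 + P))
c = 110 (c = 122 + (82 - 16*7 + 5*(-9) - 1*(-9)*7) = 122 + (82 - 112 - 45 + 63) = 122 - 12 = 110)
T = 1658 (T = 2*829 = 1658)
((T + c)*(-1019))/2898089 = ((1658 + 110)*(-1019))/2898089 = (1768*(-1019))*(1/2898089) = -1801592*1/2898089 = -1801592/2898089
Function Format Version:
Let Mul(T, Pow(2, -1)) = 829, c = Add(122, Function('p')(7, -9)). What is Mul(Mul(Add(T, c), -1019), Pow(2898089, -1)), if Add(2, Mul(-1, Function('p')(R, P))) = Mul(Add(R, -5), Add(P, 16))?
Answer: Rational(-1801592, 2898089) ≈ -0.62165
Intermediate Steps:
Function('p')(R, P) = Add(2, Mul(-1, Add(-5, R), Add(16, P))) (Function('p')(R, P) = Add(2, Mul(-1, Mul(Add(R, -5), Add(P, 16)))) = Add(2, Mul(-1, Mul(Add(-5, R), Add(16, P)))) = Add(2, Mul(-1, Add(-5, R), Add(16, P))))
c = 110 (c = Add(122, Add(82, Mul(-16, 7), Mul(5, -9), Mul(-1, -9, 7))) = Add(122, Add(82, -112, -45, 63)) = Add(122, -12) = 110)
T = 1658 (T = Mul(2, 829) = 1658)
Mul(Mul(Add(T, c), -1019), Pow(2898089, -1)) = Mul(Mul(Add(1658, 110), -1019), Pow(2898089, -1)) = Mul(Mul(1768, -1019), Rational(1, 2898089)) = Mul(-1801592, Rational(1, 2898089)) = Rational(-1801592, 2898089)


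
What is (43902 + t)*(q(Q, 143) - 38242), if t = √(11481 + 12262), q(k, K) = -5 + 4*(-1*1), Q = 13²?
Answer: -1679295402 - 38251*√23743 ≈ -1.6852e+9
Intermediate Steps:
Q = 169
q(k, K) = -9 (q(k, K) = -5 + 4*(-1) = -5 - 4 = -9)
t = √23743 ≈ 154.09
(43902 + t)*(q(Q, 143) - 38242) = (43902 + √23743)*(-9 - 38242) = (43902 + √23743)*(-38251) = -1679295402 - 38251*√23743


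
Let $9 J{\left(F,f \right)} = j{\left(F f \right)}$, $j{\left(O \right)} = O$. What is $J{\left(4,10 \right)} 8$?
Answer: $\frac{320}{9} \approx 35.556$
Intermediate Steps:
$J{\left(F,f \right)} = \frac{F f}{9}$
$J{\left(4,10 \right)} 8 = \frac{1}{9} \cdot 4 \cdot 10 \cdot 8 = \frac{40}{9} \cdot 8 = \frac{320}{9}$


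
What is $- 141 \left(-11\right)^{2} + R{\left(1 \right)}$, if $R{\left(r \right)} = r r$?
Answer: $-17060$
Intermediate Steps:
$R{\left(r \right)} = r^{2}$
$- 141 \left(-11\right)^{2} + R{\left(1 \right)} = - 141 \left(-11\right)^{2} + 1^{2} = \left(-141\right) 121 + 1 = -17061 + 1 = -17060$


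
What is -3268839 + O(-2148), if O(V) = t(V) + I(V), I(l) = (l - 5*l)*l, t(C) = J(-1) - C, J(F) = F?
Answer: -21722308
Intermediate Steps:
t(C) = -1 - C
I(l) = -4*l**2 (I(l) = (-4*l)*l = -4*l**2)
O(V) = -1 - V - 4*V**2 (O(V) = (-1 - V) - 4*V**2 = -1 - V - 4*V**2)
-3268839 + O(-2148) = -3268839 + (-1 - 1*(-2148) - 4*(-2148)**2) = -3268839 + (-1 + 2148 - 4*4613904) = -3268839 + (-1 + 2148 - 18455616) = -3268839 - 18453469 = -21722308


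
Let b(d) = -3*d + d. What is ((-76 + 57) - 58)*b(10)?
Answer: 1540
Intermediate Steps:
b(d) = -2*d
((-76 + 57) - 58)*b(10) = ((-76 + 57) - 58)*(-2*10) = (-19 - 58)*(-20) = -77*(-20) = 1540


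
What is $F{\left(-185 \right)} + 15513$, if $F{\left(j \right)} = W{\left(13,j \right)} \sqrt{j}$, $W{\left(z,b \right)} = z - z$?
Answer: $15513$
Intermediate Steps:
$W{\left(z,b \right)} = 0$
$F{\left(j \right)} = 0$ ($F{\left(j \right)} = 0 \sqrt{j} = 0$)
$F{\left(-185 \right)} + 15513 = 0 + 15513 = 15513$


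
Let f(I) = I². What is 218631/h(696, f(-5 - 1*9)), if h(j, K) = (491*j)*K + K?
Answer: 31233/9568636 ≈ 0.0032641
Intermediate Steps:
h(j, K) = K + 491*K*j (h(j, K) = 491*K*j + K = K + 491*K*j)
218631/h(696, f(-5 - 1*9)) = 218631/(((-5 - 1*9)²*(1 + 491*696))) = 218631/(((-5 - 9)²*(1 + 341736))) = 218631/(((-14)²*341737)) = 218631/((196*341737)) = 218631/66980452 = 218631*(1/66980452) = 31233/9568636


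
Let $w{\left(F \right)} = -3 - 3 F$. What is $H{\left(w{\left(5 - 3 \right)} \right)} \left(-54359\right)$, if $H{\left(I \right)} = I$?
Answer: $489231$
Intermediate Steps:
$H{\left(w{\left(5 - 3 \right)} \right)} \left(-54359\right) = \left(-3 - 3 \left(5 - 3\right)\right) \left(-54359\right) = \left(-3 - 6\right) \left(-54359\right) = \left(-9\right) \left(-54359\right) = 489231$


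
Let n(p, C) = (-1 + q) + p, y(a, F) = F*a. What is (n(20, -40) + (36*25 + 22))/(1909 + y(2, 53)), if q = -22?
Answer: 919/2015 ≈ 0.45608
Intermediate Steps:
n(p, C) = -23 + p (n(p, C) = (-1 - 22) + p = -23 + p)
(n(20, -40) + (36*25 + 22))/(1909 + y(2, 53)) = ((-23 + 20) + (36*25 + 22))/(1909 + 53*2) = (-3 + (900 + 22))/(1909 + 106) = (-3 + 922)/2015 = 919*(1/2015) = 919/2015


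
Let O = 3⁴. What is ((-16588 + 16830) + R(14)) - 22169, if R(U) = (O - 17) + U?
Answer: -21849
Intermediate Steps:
O = 81
R(U) = 64 + U (R(U) = (81 - 17) + U = 64 + U)
((-16588 + 16830) + R(14)) - 22169 = ((-16588 + 16830) + (64 + 14)) - 22169 = (242 + 78) - 22169 = 320 - 22169 = -21849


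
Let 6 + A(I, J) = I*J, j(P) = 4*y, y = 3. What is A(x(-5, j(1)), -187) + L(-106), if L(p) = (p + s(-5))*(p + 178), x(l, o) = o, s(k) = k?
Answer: -10242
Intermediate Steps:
j(P) = 12 (j(P) = 4*3 = 12)
L(p) = (-5 + p)*(178 + p) (L(p) = (p - 5)*(p + 178) = (-5 + p)*(178 + p))
A(I, J) = -6 + I*J
A(x(-5, j(1)), -187) + L(-106) = (-6 + 12*(-187)) + (-890 + (-106)**2 + 173*(-106)) = (-6 - 2244) + (-890 + 11236 - 18338) = -2250 - 7992 = -10242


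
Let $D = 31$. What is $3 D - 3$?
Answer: $90$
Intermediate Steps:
$3 D - 3 = 3 \cdot 31 - 3 = 93 - 3 = 90$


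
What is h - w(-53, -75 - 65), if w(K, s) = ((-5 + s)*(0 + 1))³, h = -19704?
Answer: 3028921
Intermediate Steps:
w(K, s) = (-5 + s)³ (w(K, s) = ((-5 + s)*1)³ = (-5 + s)³)
h - w(-53, -75 - 65) = -19704 - (-5 + (-75 - 65))³ = -19704 - (-5 - 140)³ = -19704 - 1*(-145)³ = -19704 - 1*(-3048625) = -19704 + 3048625 = 3028921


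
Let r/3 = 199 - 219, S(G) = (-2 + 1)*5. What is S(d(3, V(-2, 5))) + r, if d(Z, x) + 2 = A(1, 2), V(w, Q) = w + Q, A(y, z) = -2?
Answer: -65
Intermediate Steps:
V(w, Q) = Q + w
d(Z, x) = -4 (d(Z, x) = -2 - 2 = -4)
S(G) = -5 (S(G) = -1*5 = -5)
r = -60 (r = 3*(199 - 219) = 3*(-20) = -60)
S(d(3, V(-2, 5))) + r = -5 - 60 = -65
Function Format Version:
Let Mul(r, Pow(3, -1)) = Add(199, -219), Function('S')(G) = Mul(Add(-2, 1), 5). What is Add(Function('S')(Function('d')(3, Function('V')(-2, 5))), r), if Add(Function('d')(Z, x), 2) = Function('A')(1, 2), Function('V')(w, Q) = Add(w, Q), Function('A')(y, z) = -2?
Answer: -65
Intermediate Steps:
Function('V')(w, Q) = Add(Q, w)
Function('d')(Z, x) = -4 (Function('d')(Z, x) = Add(-2, -2) = -4)
Function('S')(G) = -5 (Function('S')(G) = Mul(-1, 5) = -5)
r = -60 (r = Mul(3, Add(199, -219)) = Mul(3, -20) = -60)
Add(Function('S')(Function('d')(3, Function('V')(-2, 5))), r) = Add(-5, -60) = -65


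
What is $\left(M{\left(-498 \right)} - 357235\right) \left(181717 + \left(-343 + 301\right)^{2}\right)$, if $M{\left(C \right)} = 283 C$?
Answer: $-91404546289$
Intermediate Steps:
$\left(M{\left(-498 \right)} - 357235\right) \left(181717 + \left(-343 + 301\right)^{2}\right) = \left(283 \left(-498\right) - 357235\right) \left(181717 + \left(-343 + 301\right)^{2}\right) = \left(-140934 - 357235\right) \left(181717 + \left(-42\right)^{2}\right) = - 498169 \left(181717 + 1764\right) = \left(-498169\right) 183481 = -91404546289$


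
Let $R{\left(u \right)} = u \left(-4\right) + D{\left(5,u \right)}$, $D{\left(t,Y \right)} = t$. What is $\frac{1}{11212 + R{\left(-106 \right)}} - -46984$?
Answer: $\frac{546940745}{11641} \approx 46984.0$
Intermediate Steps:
$R{\left(u \right)} = 5 - 4 u$ ($R{\left(u \right)} = u \left(-4\right) + 5 = - 4 u + 5 = 5 - 4 u$)
$\frac{1}{11212 + R{\left(-106 \right)}} - -46984 = \frac{1}{11212 + \left(5 - -424\right)} - -46984 = \frac{1}{11212 + \left(5 + 424\right)} + 46984 = \frac{1}{11212 + 429} + 46984 = \frac{1}{11641} + 46984 = \frac{546940745}{11641}$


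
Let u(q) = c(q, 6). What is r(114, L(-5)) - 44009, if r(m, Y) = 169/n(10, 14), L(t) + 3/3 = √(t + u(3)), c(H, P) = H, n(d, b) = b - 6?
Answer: -351903/8 ≈ -43988.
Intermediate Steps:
n(d, b) = -6 + b
u(q) = q
L(t) = -1 + √(3 + t) (L(t) = -1 + √(t + 3) = -1 + √(3 + t))
r(m, Y) = 169/8 (r(m, Y) = 169/(-6 + 14) = 169/8)
r(114, L(-5)) - 44009 = 169/8 - 44009 = -351903/8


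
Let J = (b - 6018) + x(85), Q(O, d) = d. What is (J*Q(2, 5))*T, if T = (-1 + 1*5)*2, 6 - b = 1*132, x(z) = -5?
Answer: -245960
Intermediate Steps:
b = -126 (b = 6 - 132 = -126)
J = -6149 (J = (-126 - 6018) - 5 = -6144 - 5 = -6149)
T = 8 (T = (-1 + 5)*2 = 4*2 = 8)
(J*Q(2, 5))*T = -6149*5*8 = -30745*8 = -245960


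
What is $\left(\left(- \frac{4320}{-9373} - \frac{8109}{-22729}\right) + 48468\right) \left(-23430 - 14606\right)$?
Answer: $- \frac{3300420293401692}{1790243} \approx -1.8436 \cdot 10^{9}$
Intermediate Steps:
$\left(\left(- \frac{4320}{-9373} - \frac{8109}{-22729}\right) + 48468\right) \left(-23430 - 14606\right) = \left(\left(\left(-4320\right) \left(- \frac{1}{9373}\right) - - \frac{477}{1337}\right) + 48468\right) \left(-38036\right) = \left(\left(\frac{4320}{9373} + \frac{477}{1337}\right) + 48468\right) \left(-38036\right) = \left(\frac{1463823}{1790243} + 48468\right) \left(-38036\right) = \frac{86770961547}{1790243} \left(-38036\right) = - \frac{3300420293401692}{1790243}$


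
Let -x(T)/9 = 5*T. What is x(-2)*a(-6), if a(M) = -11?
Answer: -990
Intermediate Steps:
x(T) = -45*T
x(-2)*a(-6) = -45*(-2)*(-11) = 90*(-11) = -990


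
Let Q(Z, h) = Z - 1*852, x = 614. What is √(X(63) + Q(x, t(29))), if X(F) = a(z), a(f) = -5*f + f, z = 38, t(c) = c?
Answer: I*√390 ≈ 19.748*I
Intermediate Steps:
Q(Z, h) = -852 + Z (Q(Z, h) = Z - 852 = -852 + Z)
a(f) = -4*f
X(F) = -152 (X(F) = -4*38 = -152)
√(X(63) + Q(x, t(29))) = √(-152 + (-852 + 614)) = √(-152 - 238) = √(-390) = I*√390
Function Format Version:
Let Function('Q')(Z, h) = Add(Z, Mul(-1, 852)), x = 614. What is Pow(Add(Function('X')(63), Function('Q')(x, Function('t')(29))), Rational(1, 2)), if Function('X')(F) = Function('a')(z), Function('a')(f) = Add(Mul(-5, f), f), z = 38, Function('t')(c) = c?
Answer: Mul(I, Pow(390, Rational(1, 2))) ≈ Mul(19.748, I)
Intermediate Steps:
Function('Q')(Z, h) = Add(-852, Z) (Function('Q')(Z, h) = Add(Z, -852) = Add(-852, Z))
Function('a')(f) = Mul(-4, f)
Function('X')(F) = -152 (Function('X')(F) = Mul(-4, 38) = -152)
Pow(Add(Function('X')(63), Function('Q')(x, Function('t')(29))), Rational(1, 2)) = Pow(Add(-152, Add(-852, 614)), Rational(1, 2)) = Pow(Add(-152, -238), Rational(1, 2)) = Pow(-390, Rational(1, 2)) = Mul(I, Pow(390, Rational(1, 2)))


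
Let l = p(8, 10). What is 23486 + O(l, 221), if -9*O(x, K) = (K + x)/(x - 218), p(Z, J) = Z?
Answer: 44388769/1890 ≈ 23486.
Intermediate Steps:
l = 8
O(x, K) = -(K + x)/(9*(-218 + x)) (O(x, K) = -(K + x)/(9*(x - 218)) = -(K + x)/(9*(-218 + x)))
23486 + O(l, 221) = 23486 + (-1*221 - 1*8)/(9*(-218 + 8)) = 23486 + (⅑)*(-221 - 8)/(-210) = 23486 + (⅑)*(-1/210)*(-229) = 23486 + 229/1890 = 44388769/1890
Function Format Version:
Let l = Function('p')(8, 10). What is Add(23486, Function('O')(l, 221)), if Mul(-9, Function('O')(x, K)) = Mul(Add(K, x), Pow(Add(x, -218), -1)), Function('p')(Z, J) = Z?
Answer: Rational(44388769, 1890) ≈ 23486.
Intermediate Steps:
l = 8
Function('O')(x, K) = Mul(Rational(-1, 9), Pow(Add(-218, x), -1), Add(K, x)) (Function('O')(x, K) = Mul(Rational(-1, 9), Mul(Add(K, x), Pow(Add(x, -218), -1))) = Mul(Rational(-1, 9), Mul(Add(K, x), Pow(Add(-218, x), -1))) = Mul(Rational(-1, 9), Mul(Pow(Add(-218, x), -1), Add(K, x))) = Mul(Rational(-1, 9), Pow(Add(-218, x), -1), Add(K, x)))
Add(23486, Function('O')(l, 221)) = Add(23486, Mul(Rational(1, 9), Pow(Add(-218, 8), -1), Add(Mul(-1, 221), Mul(-1, 8)))) = Add(23486, Mul(Rational(1, 9), Pow(-210, -1), Add(-221, -8))) = Add(23486, Mul(Rational(1, 9), Rational(-1, 210), -229)) = Add(23486, Rational(229, 1890)) = Rational(44388769, 1890)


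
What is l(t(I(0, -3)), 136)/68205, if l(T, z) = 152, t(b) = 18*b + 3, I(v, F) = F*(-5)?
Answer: 152/68205 ≈ 0.0022286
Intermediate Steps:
I(v, F) = -5*F
t(b) = 3 + 18*b
l(t(I(0, -3)), 136)/68205 = 152/68205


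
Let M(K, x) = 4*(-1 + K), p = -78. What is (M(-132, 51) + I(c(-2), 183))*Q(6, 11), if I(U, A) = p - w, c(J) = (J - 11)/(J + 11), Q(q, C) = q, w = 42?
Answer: -3912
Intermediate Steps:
M(K, x) = -4 + 4*K
c(J) = (-11 + J)/(11 + J)
I(U, A) = -120 (I(U, A) = -78 - 1*42 = -78 - 42 = -120)
(M(-132, 51) + I(c(-2), 183))*Q(6, 11) = ((-4 + 4*(-132)) - 120)*6 = ((-4 - 528) - 120)*6 = (-532 - 120)*6 = -652*6 = -3912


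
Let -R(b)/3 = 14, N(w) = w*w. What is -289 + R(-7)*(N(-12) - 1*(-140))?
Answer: -12217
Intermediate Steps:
N(w) = w²
R(b) = -42 (R(b) = -3*14 = -42)
-289 + R(-7)*(N(-12) - 1*(-140)) = -289 - 42*((-12)² - 1*(-140)) = -289 - 42*(144 + 140) = -289 - 42*284 = -289 - 11928 = -12217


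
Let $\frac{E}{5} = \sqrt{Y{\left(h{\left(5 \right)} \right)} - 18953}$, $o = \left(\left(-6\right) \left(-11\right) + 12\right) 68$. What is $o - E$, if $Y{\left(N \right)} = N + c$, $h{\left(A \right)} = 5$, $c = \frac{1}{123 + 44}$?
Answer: $5304 - \frac{5 i \sqrt{528440605}}{167} \approx 5304.0 - 688.26 i$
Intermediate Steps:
$c = \frac{1}{167} \approx 0.005988$
$o = 5304$ ($o = \left(66 + 12\right) 68 = 78 \cdot 68 = 5304$)
$Y{\left(N \right)} = \frac{1}{167} + N$ ($Y{\left(N \right)} = N + \frac{1}{167} = \frac{1}{167} + N$)
$E = \frac{5 i \sqrt{528440605}}{167}$ ($E = 5 \sqrt{\left(\frac{1}{167} + 5\right) - 18953} = 5 \sqrt{\frac{836}{167} - 18953} = 5 \sqrt{- \frac{3164315}{167}} = 5 \frac{i \sqrt{528440605}}{167} = \frac{5 i \sqrt{528440605}}{167} \approx 688.26 i$)
$o - E = 5304 - \frac{5 i \sqrt{528440605}}{167}$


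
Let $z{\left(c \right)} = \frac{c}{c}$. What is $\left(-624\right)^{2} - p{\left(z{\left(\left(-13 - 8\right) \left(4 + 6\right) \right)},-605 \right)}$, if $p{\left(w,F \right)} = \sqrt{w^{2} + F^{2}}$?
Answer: $389376 - \sqrt{366026} \approx 3.8877 \cdot 10^{5}$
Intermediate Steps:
$z{\left(c \right)} = 1$
$p{\left(w,F \right)} = \sqrt{F^{2} + w^{2}}$
$\left(-624\right)^{2} - p{\left(z{\left(\left(-13 - 8\right) \left(4 + 6\right) \right)},-605 \right)} = \left(-624\right)^{2} - \sqrt{\left(-605\right)^{2} + 1^{2}} = 389376 - \sqrt{366025 + 1} = 389376 - \sqrt{366026}$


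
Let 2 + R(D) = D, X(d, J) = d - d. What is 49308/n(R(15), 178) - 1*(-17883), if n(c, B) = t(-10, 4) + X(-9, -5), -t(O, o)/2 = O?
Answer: 101742/5 ≈ 20348.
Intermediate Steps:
X(d, J) = 0
R(D) = -2 + D
t(O, o) = -2*O
n(c, B) = 20 (n(c, B) = -2*(-10) + 0 = 20 + 0 = 20)
49308/n(R(15), 178) - 1*(-17883) = 49308/20 - 1*(-17883) = 49308*(1/20) + 17883 = 12327/5 + 17883 = 101742/5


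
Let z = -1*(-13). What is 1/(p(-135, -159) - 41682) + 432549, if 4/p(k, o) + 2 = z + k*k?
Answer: 82196523881554/190028237 ≈ 4.3255e+5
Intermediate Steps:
z = 13
p(k, o) = 4/(11 + k²) (p(k, o) = 4/(-2 + (13 + k*k)) = 4/(-2 + (13 + k²)) = 4/(11 + k²))
1/(p(-135, -159) - 41682) + 432549 = 1/(4/(11 + (-135)²) - 41682) + 432549 = 1/(4/(11 + 18225) - 41682) + 432549 = 1/(4/18236 - 41682) + 432549 = 1/(4*(1/18236) - 41682) + 432549 = 1/(1/4559 - 41682) + 432549 = 1/(-190028237/4559) + 432549 = -4559/190028237 + 432549 = 82196523881554/190028237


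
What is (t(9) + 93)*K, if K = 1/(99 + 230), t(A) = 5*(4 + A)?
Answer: 158/329 ≈ 0.48024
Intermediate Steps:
t(A) = 20 + 5*A
K = 1/329 ≈ 0.0030395
(t(9) + 93)*K = ((20 + 5*9) + 93)*(1/329) = ((20 + 45) + 93)*(1/329) = (65 + 93)*(1/329) = 158*(1/329) = 158/329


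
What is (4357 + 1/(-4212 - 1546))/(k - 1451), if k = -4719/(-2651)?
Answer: -6046112805/2011050596 ≈ -3.0064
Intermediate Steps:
k = 429/241 (k = -4719*(-1/2651) = 429/241 ≈ 1.7801)
(4357 + 1/(-4212 - 1546))/(k - 1451) = (4357 + 1/(-4212 - 1546))/(429/241 - 1451) = (4357 + 1/(-5758))/(-349262/241) = (4357 - 1/5758)*(-241/349262) = (25087605/5758)*(-241/349262) = -6046112805/2011050596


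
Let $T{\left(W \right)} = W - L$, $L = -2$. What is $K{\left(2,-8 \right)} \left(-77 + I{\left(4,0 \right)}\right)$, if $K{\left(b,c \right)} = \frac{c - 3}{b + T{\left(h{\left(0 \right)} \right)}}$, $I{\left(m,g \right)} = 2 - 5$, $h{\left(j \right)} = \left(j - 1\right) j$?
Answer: $220$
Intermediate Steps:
$h{\left(j \right)} = j \left(-1 + j\right)$ ($h{\left(j \right)} = \left(-1 + j\right) j = j \left(-1 + j\right)$)
$T{\left(W \right)} = 2 + W$ ($T{\left(W \right)} = W - -2 = W + 2 = 2 + W$)
$I{\left(m,g \right)} = -3$
$K{\left(b,c \right)} = \frac{-3 + c}{2 + b}$ ($K{\left(b,c \right)} = \frac{c - 3}{b + \left(2 + 0 \left(-1 + 0\right)\right)} = \frac{-3 + c}{b + \left(2 + 0 \left(-1\right)\right)} = \frac{-3 + c}{b + \left(2 + 0\right)} = \frac{-3 + c}{b + 2} = \frac{-3 + c}{2 + b}$)
$K{\left(2,-8 \right)} \left(-77 + I{\left(4,0 \right)}\right) = \frac{-3 - 8}{2 + 2} \left(-77 - 3\right) = \frac{1}{4} \left(-11\right) \left(-80\right) = \left(- \frac{11}{4}\right) \left(-80\right) = 220$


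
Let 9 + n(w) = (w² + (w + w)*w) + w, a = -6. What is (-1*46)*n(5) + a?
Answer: -3272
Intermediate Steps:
n(w) = -9 + w + 3*w² (n(w) = -9 + ((w² + (w + w)*w) + w) = -9 + ((w² + (2*w)*w) + w) = -9 + ((w² + 2*w²) + w) = -9 + (3*w² + w) = -9 + (w + 3*w²) = -9 + w + 3*w²)
(-1*46)*n(5) + a = (-1*46)*(-9 + 5 + 3*5²) - 6 = -46*(-9 + 5 + 3*25) - 6 = -46*(-9 + 5 + 75) - 6 = -46*71 - 6 = -3266 - 6 = -3272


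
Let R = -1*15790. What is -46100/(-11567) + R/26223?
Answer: 1026237370/303321441 ≈ 3.3833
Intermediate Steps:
R = -15790
-46100/(-11567) + R/26223 = -46100/(-11567) - 15790/26223 = -46100*(-1/11567) - 15790*1/26223 = 46100/11567 - 15790/26223 = 1026237370/303321441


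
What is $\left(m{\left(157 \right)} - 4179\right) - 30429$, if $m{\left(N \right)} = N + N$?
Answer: $-34294$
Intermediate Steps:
$m{\left(N \right)} = 2 N$
$\left(m{\left(157 \right)} - 4179\right) - 30429 = \left(2 \cdot 157 - 4179\right) - 30429 = \left(314 - 4179\right) - 30429 = -3865 - 30429 = -34294$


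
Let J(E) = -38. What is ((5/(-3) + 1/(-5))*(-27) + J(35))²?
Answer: 3844/25 ≈ 153.76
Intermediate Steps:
((5/(-3) + 1/(-5))*(-27) + J(35))² = ((5/(-3) + 1/(-5))*(-27) - 38)² = ((5*(-⅓) + 1*(-⅕))*(-27) - 38)² = ((-5/3 - ⅕)*(-27) - 38)² = (-28/15*(-27) - 38)² = (252/5 - 38)² = (62/5)² = 3844/25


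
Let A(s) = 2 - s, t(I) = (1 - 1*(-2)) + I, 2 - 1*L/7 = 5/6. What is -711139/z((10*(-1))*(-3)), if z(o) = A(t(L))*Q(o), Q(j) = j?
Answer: 64649/25 ≈ 2586.0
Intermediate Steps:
L = 49/6 (L = 14 - 35/6 = 49/6 ≈ 8.1667)
t(I) = 3 + I (t(I) = (1 + 2) + I = 3 + I)
z(o) = -55*o/6 (z(o) = (2 - (3 + 49/6))*o = (2 - 1*67/6)*o = (2 - 67/6)*o = -55*o/6)
-711139/z((10*(-1))*(-3)) = -711139/((-55*10*(-1)*(-3)/6)) = -711139/((-(-275)*(-3)/3)) = -711139/((-55/6*30)) = -711139/(-275) = -711139*(-1/275) = 64649/25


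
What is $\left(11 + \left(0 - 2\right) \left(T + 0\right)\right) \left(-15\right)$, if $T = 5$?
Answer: $-15$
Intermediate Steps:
$\left(11 + \left(0 - 2\right) \left(T + 0\right)\right) \left(-15\right) = \left(11 + \left(0 - 2\right) \left(5 + 0\right)\right) \left(-15\right) = \left(11 + \left(0 - 2\right) 5\right) \left(-15\right) = \left(11 - 10\right) \left(-15\right) = 1 \left(-15\right) = -15$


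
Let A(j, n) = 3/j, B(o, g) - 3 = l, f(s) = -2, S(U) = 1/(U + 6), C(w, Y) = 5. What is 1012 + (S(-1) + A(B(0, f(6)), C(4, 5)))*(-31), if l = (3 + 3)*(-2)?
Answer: 15242/15 ≈ 1016.1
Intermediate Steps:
l = -12 (l = 6*(-2) = -12)
S(U) = 1/(6 + U)
B(o, g) = -9 (B(o, g) = 3 - 12 = -9)
1012 + (S(-1) + A(B(0, f(6)), C(4, 5)))*(-31) = 1012 + (1/(6 - 1) + 3/(-9))*(-31) = 1012 + (1/5 + 3*(-1/9))*(-31) = 1012 + (1/5 - 1/3)*(-31) = 1012 - 2/15*(-31) = 1012 + 62/15 = 15242/15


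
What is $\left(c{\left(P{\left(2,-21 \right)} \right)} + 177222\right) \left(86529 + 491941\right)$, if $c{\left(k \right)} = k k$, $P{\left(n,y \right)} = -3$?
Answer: $102522816570$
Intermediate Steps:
$c{\left(k \right)} = k^{2}$
$\left(c{\left(P{\left(2,-21 \right)} \right)} + 177222\right) \left(86529 + 491941\right) = \left(\left(-3\right)^{2} + 177222\right) \left(86529 + 491941\right) = \left(9 + 177222\right) 578470 = 177231 \cdot 578470 = 102522816570$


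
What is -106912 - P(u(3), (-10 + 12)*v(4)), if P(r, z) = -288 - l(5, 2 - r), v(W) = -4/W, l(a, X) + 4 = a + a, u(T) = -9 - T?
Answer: -106618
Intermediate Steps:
l(a, X) = -4 + 2*a (l(a, X) = -4 + (a + a) = -4 + 2*a)
P(r, z) = -294 (P(r, z) = -288 - (-4 + 2*5) = -288 - (-4 + 10) = -288 - 1*6 = -288 - 6 = -294)
-106912 - P(u(3), (-10 + 12)*v(4)) = -106912 - 1*(-294) = -106912 + 294 = -106618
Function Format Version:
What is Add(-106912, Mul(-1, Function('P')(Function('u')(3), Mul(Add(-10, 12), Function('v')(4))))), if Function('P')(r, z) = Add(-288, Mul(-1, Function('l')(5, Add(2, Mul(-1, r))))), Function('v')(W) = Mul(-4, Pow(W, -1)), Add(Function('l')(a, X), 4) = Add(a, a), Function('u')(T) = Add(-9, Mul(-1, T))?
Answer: -106618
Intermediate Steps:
Function('l')(a, X) = Add(-4, Mul(2, a)) (Function('l')(a, X) = Add(-4, Add(a, a)) = Add(-4, Mul(2, a)))
Function('P')(r, z) = -294 (Function('P')(r, z) = Add(-288, Mul(-1, Add(-4, Mul(2, 5)))) = Add(-288, Mul(-1, Add(-4, 10))) = Add(-288, Mul(-1, 6)) = Add(-288, -6) = -294)
Add(-106912, Mul(-1, Function('P')(Function('u')(3), Mul(Add(-10, 12), Function('v')(4))))) = Add(-106912, Mul(-1, -294)) = Add(-106912, 294) = -106618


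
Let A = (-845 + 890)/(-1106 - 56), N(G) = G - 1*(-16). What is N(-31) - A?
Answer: -17385/1162 ≈ -14.961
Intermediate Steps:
N(G) = 16 + G (N(G) = G + 16 = 16 + G)
A = -45/1162 (A = 45/(-1162) = 45*(-1/1162) = -45/1162 ≈ -0.038726)
N(-31) - A = (16 - 31) - 1*(-45/1162) = -15 + 45/1162 = -17385/1162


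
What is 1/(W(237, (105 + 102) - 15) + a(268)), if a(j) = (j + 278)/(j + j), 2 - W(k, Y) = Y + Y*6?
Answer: -268/359383 ≈ -0.00074572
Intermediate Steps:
W(k, Y) = 2 - 7*Y (W(k, Y) = 2 - (Y + Y*6) = 2 - (Y + 6*Y) = 2 - 7*Y)
a(j) = (278 + j)/(2*j) (a(j) = (278 + j)/((2*j)) = (278 + j)*(1/(2*j)) = (278 + j)/(2*j))
1/(W(237, (105 + 102) - 15) + a(268)) = 1/((2 - 7*((105 + 102) - 15)) + (½)*(278 + 268)/268) = 1/((2 - 7*(207 - 15)) + (½)*(1/268)*546) = 1/((2 - 7*192) + 273/268) = 1/((2 - 1344) + 273/268) = 1/(-1342 + 273/268) = 1/(-359383/268) = -268/359383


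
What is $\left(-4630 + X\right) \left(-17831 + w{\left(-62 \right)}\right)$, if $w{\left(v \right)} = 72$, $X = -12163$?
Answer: $298226887$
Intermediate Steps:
$\left(-4630 + X\right) \left(-17831 + w{\left(-62 \right)}\right) = \left(-4630 - 12163\right) \left(-17831 + 72\right) = \left(-16793\right) \left(-17759\right) = 298226887$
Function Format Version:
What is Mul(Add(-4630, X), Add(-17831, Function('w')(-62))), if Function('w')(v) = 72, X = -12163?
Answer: 298226887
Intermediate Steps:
Mul(Add(-4630, X), Add(-17831, Function('w')(-62))) = Mul(Add(-4630, -12163), Add(-17831, 72)) = Mul(-16793, -17759) = 298226887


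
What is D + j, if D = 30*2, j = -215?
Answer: -155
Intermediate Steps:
D = 60
D + j = 60 - 215 = -155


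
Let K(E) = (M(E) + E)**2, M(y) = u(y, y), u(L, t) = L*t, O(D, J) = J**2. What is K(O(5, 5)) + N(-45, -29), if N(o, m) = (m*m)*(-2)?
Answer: 420818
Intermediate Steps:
M(y) = y**2 (M(y) = y*y = y**2)
N(o, m) = -2*m**2 (N(o, m) = m**2*(-2) = -2*m**2)
K(E) = (E + E**2)**2 (K(E) = (E**2 + E)**2 = (E + E**2)**2)
K(O(5, 5)) + N(-45, -29) = (5**2)**2*(1 + 5**2)**2 - 2*(-29)**2 = 25**2*(1 + 25)**2 - 2*841 = 625*26**2 - 1682 = 625*676 - 1682 = 422500 - 1682 = 420818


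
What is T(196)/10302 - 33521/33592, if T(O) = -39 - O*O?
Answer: -48150403/10178376 ≈ -4.7307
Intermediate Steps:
T(O) = -39 - O²
T(196)/10302 - 33521/33592 = (-39 - 1*196²)/10302 - 33521/33592 = (-39 - 1*38416)*(1/10302) - 33521*1/33592 = (-39 - 38416)*(1/10302) - 33521/33592 = -38455*1/10302 - 33521/33592 = -38455/10302 - 33521/33592 = -48150403/10178376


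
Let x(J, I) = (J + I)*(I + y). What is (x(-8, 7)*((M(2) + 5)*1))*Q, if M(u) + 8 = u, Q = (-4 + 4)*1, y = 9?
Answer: 0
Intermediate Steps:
Q = 0 (Q = 0*1 = 0)
M(u) = -8 + u
x(J, I) = (9 + I)*(I + J) (x(J, I) = (J + I)*(I + 9) = (I + J)*(9 + I) = (9 + I)*(I + J))
(x(-8, 7)*((M(2) + 5)*1))*Q = ((7² + 9*7 + 9*(-8) + 7*(-8))*(((-8 + 2) + 5)*1))*0 = ((49 + 63 - 72 - 56)*((-6 + 5)*1))*0 = -(-16)*0 = -16*(-1)*0 = 16*0 = 0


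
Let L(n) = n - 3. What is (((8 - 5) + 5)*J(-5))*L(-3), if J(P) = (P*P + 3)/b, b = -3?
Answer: 448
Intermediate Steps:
L(n) = -3 + n
J(P) = -1 - P²/3 (J(P) = (P*P + 3)/(-3) = (P² + 3)*(-⅓) = (3 + P²)*(-⅓) = -1 - P²/3)
(((8 - 5) + 5)*J(-5))*L(-3) = (((8 - 5) + 5)*(-1 - ⅓*(-5)²))*(-3 - 3) = ((3 + 5)*(-1 - ⅓*25))*(-6) = (8*(-1 - 25/3))*(-6) = (8*(-28/3))*(-6) = -224/3*(-6) = 448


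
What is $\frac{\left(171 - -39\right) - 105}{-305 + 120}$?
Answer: $- \frac{21}{37} \approx -0.56757$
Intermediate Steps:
$\frac{\left(171 - -39\right) - 105}{-305 + 120} = \frac{\left(171 + 39\right) - 105}{-185} = \left(210 - 105\right) \left(- \frac{1}{185}\right) = 105 \left(- \frac{1}{185}\right) = - \frac{21}{37}$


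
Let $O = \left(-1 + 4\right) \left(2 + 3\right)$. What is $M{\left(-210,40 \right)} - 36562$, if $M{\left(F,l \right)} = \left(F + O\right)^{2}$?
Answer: $1463$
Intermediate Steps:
$O = 15$ ($O = 3 \cdot 5 = 15$)
$M{\left(F,l \right)} = \left(15 + F\right)^{2}$ ($M{\left(F,l \right)} = \left(F + 15\right)^{2} = \left(15 + F\right)^{2}$)
$M{\left(-210,40 \right)} - 36562 = \left(15 - 210\right)^{2} - 36562 = \left(-195\right)^{2} - 36562 = 38025 - 36562 = 1463$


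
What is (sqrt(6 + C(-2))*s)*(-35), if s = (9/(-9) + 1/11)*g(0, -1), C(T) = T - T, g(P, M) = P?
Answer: 0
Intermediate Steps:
C(T) = 0
s = 0 (s = (9/(-9) + 1/11)*0 = (9*(-1/9) + 1*(1/11))*0 = (-1 + 1/11)*0 = -10/11*0 = 0)
(sqrt(6 + C(-2))*s)*(-35) = (sqrt(6 + 0)*0)*(-35) = (sqrt(6)*0)*(-35) = 0*(-35) = 0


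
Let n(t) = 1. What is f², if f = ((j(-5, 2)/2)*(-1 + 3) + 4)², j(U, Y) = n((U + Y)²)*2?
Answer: 1296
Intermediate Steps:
j(U, Y) = 2 (j(U, Y) = 1*2 = 2)
f = 36 (f = ((2/2)*(-1 + 3) + 4)² = ((2*(½))*2 + 4)² = (1*2 + 4)² = (2 + 4)² = 6² = 36)
f² = 36² = 1296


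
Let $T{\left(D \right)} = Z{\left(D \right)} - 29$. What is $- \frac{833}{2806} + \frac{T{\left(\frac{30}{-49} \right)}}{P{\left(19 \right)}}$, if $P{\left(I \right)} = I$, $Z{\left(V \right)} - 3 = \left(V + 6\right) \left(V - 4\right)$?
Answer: $- \frac{380585167}{128006914} \approx -2.9732$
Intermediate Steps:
$Z{\left(V \right)} = 3 + \left(-4 + V\right) \left(6 + V\right)$ ($Z{\left(V \right)} = 3 + \left(V + 6\right) \left(V - 4\right) = 3 + \left(6 + V\right) \left(-4 + V\right) = 3 + \left(-4 + V\right) \left(6 + V\right)$)
$T{\left(D \right)} = -50 + D^{2} + 2 D$ ($T{\left(D \right)} = \left(-21 + D^{2} + 2 D\right) - 29 = -50 + D^{2} + 2 D$)
$- \frac{833}{2806} + \frac{T{\left(\frac{30}{-49} \right)}}{P{\left(19 \right)}} = - \frac{833}{2806} + \frac{-50 + \left(\frac{30}{-49}\right)^{2} + 2 \frac{30}{-49}}{19} = \left(-833\right) \frac{1}{2806} + \left(-50 + \left(30 \left(- \frac{1}{49}\right)\right)^{2} + 2 \cdot 30 \left(- \frac{1}{49}\right)\right) \frac{1}{19} = - \frac{833}{2806} + \left(-50 + \left(- \frac{30}{49}\right)^{2} + 2 \left(- \frac{30}{49}\right)\right) \frac{1}{19} = - \frac{833}{2806} + \left(-50 + \frac{900}{2401} - \frac{60}{49}\right) \frac{1}{19} = - \frac{833}{2806} - \frac{122090}{45619} = - \frac{380585167}{128006914}$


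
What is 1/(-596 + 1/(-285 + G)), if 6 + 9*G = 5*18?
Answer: -827/492895 ≈ -0.0016778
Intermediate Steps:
G = 28/3 (G = -⅔ + (5*18)/9 = -⅔ + (⅑)*90 = -⅔ + 10 = 28/3 ≈ 9.3333)
1/(-596 + 1/(-285 + G)) = 1/(-596 + 1/(-285 + 28/3)) = 1/(-596 + 1/(-827/3)) = 1/(-596 - 3/827) = 1/(-492895/827) = -827/492895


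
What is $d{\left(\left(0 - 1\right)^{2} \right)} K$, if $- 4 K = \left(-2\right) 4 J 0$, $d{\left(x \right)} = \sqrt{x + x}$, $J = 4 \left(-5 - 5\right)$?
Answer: $0$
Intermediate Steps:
$J = -40$ ($J = 4 \left(-10\right) = -40$)
$d{\left(x \right)} = \sqrt{2} \sqrt{x}$ ($d{\left(x \right)} = \sqrt{2 x} = \sqrt{2} \sqrt{x}$)
$K = 0$ ($K = - \frac{\left(-2\right) 4 \left(-40\right) 0}{4} = - \frac{\left(-8\right) \left(-40\right) 0}{4} = - \frac{320 \cdot 0}{4} = \left(- \frac{1}{4}\right) 0 = 0$)
$d{\left(\left(0 - 1\right)^{2} \right)} K = \sqrt{2} \sqrt{\left(0 - 1\right)^{2}} \cdot 0 = \sqrt{2} \sqrt{\left(-1\right)^{2}} \cdot 0 = \sqrt{2} \sqrt{1} \cdot 0 = \sqrt{2} \cdot 1 \cdot 0 = \sqrt{2} \cdot 0 = 0$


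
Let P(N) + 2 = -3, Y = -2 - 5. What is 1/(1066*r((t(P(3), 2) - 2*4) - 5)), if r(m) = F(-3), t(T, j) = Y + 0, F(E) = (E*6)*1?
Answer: -1/19188 ≈ -5.2116e-5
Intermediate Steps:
Y = -7
P(N) = -5 (P(N) = -2 - 3 = -5)
F(E) = 6*E (F(E) = (6*E)*1 = 6*E)
t(T, j) = -7 (t(T, j) = -7 + 0 = -7)
r(m) = -18 (r(m) = 6*(-3) = -18)
1/(1066*r((t(P(3), 2) - 2*4) - 5)) = 1/(1066*(-18)) = 1/(-19188) = -1/19188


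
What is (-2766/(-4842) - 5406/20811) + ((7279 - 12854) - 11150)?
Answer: -93627465532/5598159 ≈ -16725.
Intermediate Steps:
(-2766/(-4842) - 5406/20811) + ((7279 - 12854) - 11150) = (-2766*(-1/4842) - 5406*1/20811) + (-5575 - 11150) = (461/807 - 1802/6937) - 16725 = 1743743/5598159 - 16725 = -93627465532/5598159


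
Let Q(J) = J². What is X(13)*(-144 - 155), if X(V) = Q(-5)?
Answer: -7475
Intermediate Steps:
X(V) = 25 (X(V) = (-5)² = 25)
X(13)*(-144 - 155) = 25*(-144 - 155) = 25*(-299) = -7475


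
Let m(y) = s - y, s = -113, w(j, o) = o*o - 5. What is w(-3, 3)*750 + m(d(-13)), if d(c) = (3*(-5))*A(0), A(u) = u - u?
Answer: 2887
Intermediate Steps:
w(j, o) = -5 + o**2 (w(j, o) = o**2 - 5 = -5 + o**2)
A(u) = 0
d(c) = 0 (d(c) = (3*(-5))*0 = -15*0 = 0)
m(y) = -113 - y
w(-3, 3)*750 + m(d(-13)) = (-5 + 3**2)*750 + (-113 - 1*0) = (-5 + 9)*750 + (-113 + 0) = 4*750 - 113 = 3000 - 113 = 2887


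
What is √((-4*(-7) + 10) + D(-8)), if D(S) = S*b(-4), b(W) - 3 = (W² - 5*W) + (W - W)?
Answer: I*√274 ≈ 16.553*I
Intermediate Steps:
b(W) = 3 + W² - 5*W (b(W) = 3 + ((W² - 5*W) + (W - W)) = 3 + ((W² - 5*W) + 0) = 3 + (W² - 5*W) = 3 + W² - 5*W)
D(S) = 39*S (D(S) = S*(3 + (-4)² - 5*(-4)) = S*(3 + 16 + 20) = S*39 = 39*S)
√((-4*(-7) + 10) + D(-8)) = √((-4*(-7) + 10) + 39*(-8)) = √((28 + 10) - 312) = √(38 - 312) = √(-274) = I*√274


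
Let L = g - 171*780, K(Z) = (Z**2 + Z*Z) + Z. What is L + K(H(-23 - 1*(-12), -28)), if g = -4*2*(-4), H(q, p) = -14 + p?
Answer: -129862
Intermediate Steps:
g = 32 (g = -8*(-4) = 32)
K(Z) = Z + 2*Z**2 (K(Z) = (Z**2 + Z**2) + Z = 2*Z**2 + Z = Z + 2*Z**2)
L = -133348 (L = 32 - 171*780 = 32 - 133380 = -133348)
L + K(H(-23 - 1*(-12), -28)) = -133348 + (-14 - 28)*(1 + 2*(-14 - 28)) = -133348 - 42*(1 + 2*(-42)) = -133348 - 42*(1 - 84) = -133348 - 42*(-83) = -133348 + 3486 = -129862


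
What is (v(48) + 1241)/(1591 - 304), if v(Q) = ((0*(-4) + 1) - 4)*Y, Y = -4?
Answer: 1253/1287 ≈ 0.97358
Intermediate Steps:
v(Q) = 12 (v(Q) = ((0*(-4) + 1) - 4)*(-4) = ((0 + 1) - 4)*(-4) = (1 - 4)*(-4) = -3*(-4) = 12)
(v(48) + 1241)/(1591 - 304) = (12 + 1241)/(1591 - 304) = 1253/1287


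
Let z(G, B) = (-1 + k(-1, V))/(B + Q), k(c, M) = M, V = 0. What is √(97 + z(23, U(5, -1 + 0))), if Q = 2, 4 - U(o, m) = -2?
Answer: 5*√62/4 ≈ 9.8425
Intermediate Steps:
U(o, m) = 6 (U(o, m) = 4 - 1*(-2) = 4 + 2 = 6)
z(G, B) = -1/(2 + B) (z(G, B) = (-1 + 0)/(B + 2) = -1/(2 + B))
√(97 + z(23, U(5, -1 + 0))) = √(97 - 1/(2 + 6)) = √(97 - 1/8) = √(97 - 1*⅛) = √(97 - ⅛) = √(775/8) = 5*√62/4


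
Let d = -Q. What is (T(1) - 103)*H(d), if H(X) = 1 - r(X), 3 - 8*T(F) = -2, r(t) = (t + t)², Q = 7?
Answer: 159705/8 ≈ 19963.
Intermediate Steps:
r(t) = 4*t² (r(t) = (2*t)² = 4*t²)
T(F) = 5/8 (T(F) = 3/8 - ⅛*(-2) = 3/8 + ¼ = 5/8)
d = -7 (d = -1*7 = -7)
H(X) = 1 - 4*X²
(T(1) - 103)*H(d) = (5/8 - 103)*(1 - 4*(-7)²) = -819*(1 - 4*49)/8 = -819*(1 - 196)/8 = -819/8*(-195) = 159705/8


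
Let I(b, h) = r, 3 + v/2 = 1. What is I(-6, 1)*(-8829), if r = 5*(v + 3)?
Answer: 44145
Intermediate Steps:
v = -4 (v = -6 + 2*1 = -6 + 2 = -4)
r = -5 (r = 5*(-4 + 3) = 5*(-1) = -5)
I(b, h) = -5
I(-6, 1)*(-8829) = -5*(-8829) = 44145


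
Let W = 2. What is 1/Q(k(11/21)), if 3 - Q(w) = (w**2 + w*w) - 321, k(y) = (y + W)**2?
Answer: 194481/47230882 ≈ 0.0041177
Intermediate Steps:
k(y) = (2 + y)**2 (k(y) = (y + 2)**2 = (2 + y)**2)
Q(w) = 324 - 2*w**2 (Q(w) = 3 - ((w**2 + w*w) - 321) = 3 - ((w**2 + w**2) - 321) = 3 - (2*w**2 - 321) = 3 - (-321 + 2*w**2) = 3 + (321 - 2*w**2) = 324 - 2*w**2)
1/Q(k(11/21)) = 1/(324 - 2*(2 + 11/21)**4) = 1/(324 - 2*((53/21)**2)**2) = 1/(324 - 2*(2809/441)**2) = 1/(324 - 2*7890481/194481) = 1/(324 - 15780962/194481) = 1/(47230882/194481) = 194481/47230882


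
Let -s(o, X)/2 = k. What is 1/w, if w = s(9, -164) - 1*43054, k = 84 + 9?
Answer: -1/43240 ≈ -2.3127e-5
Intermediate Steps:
k = 93
s(o, X) = -186 (s(o, X) = -2*93 = -186)
w = -43240 (w = -186 - 1*43054 = -186 - 43054 = -43240)
1/w = 1/(-43240) = -1/43240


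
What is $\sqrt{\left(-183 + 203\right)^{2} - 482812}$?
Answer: $2 i \sqrt{120603} \approx 694.56 i$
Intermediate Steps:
$\sqrt{\left(-183 + 203\right)^{2} - 482812} = \sqrt{20^{2} - 482812} = \sqrt{400 - 482812} = \sqrt{-482412} = 2 i \sqrt{120603}$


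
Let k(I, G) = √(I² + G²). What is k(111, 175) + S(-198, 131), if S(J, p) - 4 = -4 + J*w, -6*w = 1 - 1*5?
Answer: -132 + √42946 ≈ 75.234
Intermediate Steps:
w = ⅔ (w = -(1 - 1*5)/6 = -(1 - 5)/6 = -⅙*(-4) = ⅔ ≈ 0.66667)
k(I, G) = √(G² + I²)
S(J, p) = 2*J/3 (S(J, p) = 4 + (-4 + J*(⅔)) = 4 + (-4 + 2*J/3) = 2*J/3)
k(111, 175) + S(-198, 131) = √(175² + 111²) + (⅔)*(-198) = √(30625 + 12321) - 132 = √42946 - 132 = -132 + √42946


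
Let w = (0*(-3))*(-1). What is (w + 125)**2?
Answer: 15625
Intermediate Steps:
w = 0 (w = 0*(-1) = 0)
(w + 125)**2 = (0 + 125)**2 = 125**2 = 15625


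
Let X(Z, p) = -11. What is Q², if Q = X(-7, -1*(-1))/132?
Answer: 1/144 ≈ 0.0069444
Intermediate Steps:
Q = -1/12 (Q = -11/132 = -11*1/132 = -1/12 ≈ -0.083333)
Q² = (-1/12)² = 1/144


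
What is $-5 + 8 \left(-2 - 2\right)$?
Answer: $-37$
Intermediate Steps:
$-5 + 8 \left(-2 - 2\right) = -5 + 8 \left(-4\right) = -5 - 32 = -37$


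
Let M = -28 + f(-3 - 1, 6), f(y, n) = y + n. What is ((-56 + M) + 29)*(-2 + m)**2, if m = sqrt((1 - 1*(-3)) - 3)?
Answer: -53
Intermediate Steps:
m = 1 (m = sqrt((1 + 3) - 3) = sqrt(4 - 3) = sqrt(1) = 1)
f(y, n) = n + y
M = -26 (M = -28 + (6 + (-3 - 1)) = -28 + (6 - 4) = -28 + 2 = -26)
((-56 + M) + 29)*(-2 + m)**2 = ((-56 - 26) + 29)*(-2 + 1)**2 = (-82 + 29)*(-1)**2 = -53*1 = -53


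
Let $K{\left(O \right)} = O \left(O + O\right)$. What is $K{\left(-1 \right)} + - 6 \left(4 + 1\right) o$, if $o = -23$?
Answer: $692$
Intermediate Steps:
$K{\left(O \right)} = 2 O^{2}$ ($K{\left(O \right)} = O 2 O = 2 O^{2}$)
$K{\left(-1 \right)} + - 6 \left(4 + 1\right) o = 2 \left(-1\right)^{2} + - 6 \left(4 + 1\right) \left(-23\right) = 2 \cdot 1 + \left(-6\right) 5 \left(-23\right) = 2 - -690 = 2 + 690 = 692$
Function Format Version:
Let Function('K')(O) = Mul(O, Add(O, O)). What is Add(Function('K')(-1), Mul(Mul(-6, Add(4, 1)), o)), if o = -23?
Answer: 692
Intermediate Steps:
Function('K')(O) = Mul(2, Pow(O, 2)) (Function('K')(O) = Mul(O, Mul(2, O)) = Mul(2, Pow(O, 2)))
Add(Function('K')(-1), Mul(Mul(-6, Add(4, 1)), o)) = Add(Mul(2, Pow(-1, 2)), Mul(Mul(-6, Add(4, 1)), -23)) = Add(Mul(2, 1), Mul(Mul(-6, 5), -23)) = Add(2, Mul(-30, -23)) = Add(2, 690) = 692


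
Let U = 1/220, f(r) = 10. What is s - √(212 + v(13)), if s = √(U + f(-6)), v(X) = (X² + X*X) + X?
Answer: -√563 + √121055/110 ≈ -20.565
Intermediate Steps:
v(X) = X + 2*X² (v(X) = (X² + X²) + X = 2*X² + X = X + 2*X²)
U = 1/220 ≈ 0.0045455
s = √121055/110 (s = √(1/220 + 10) = √(2201/220) = √121055/110 ≈ 3.1630)
s - √(212 + v(13)) = √121055/110 - √(212 + 13*(1 + 2*13)) = √121055/110 - √(212 + 13*(1 + 26)) = √121055/110 - √(212 + 13*27) = √121055/110 - √(212 + 351) = √121055/110 - √563 = -√563 + √121055/110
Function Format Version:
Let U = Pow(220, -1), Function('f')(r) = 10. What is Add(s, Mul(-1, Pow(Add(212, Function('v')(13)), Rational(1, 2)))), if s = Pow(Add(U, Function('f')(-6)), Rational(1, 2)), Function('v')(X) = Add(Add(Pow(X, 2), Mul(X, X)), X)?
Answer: Add(Mul(-1, Pow(563, Rational(1, 2))), Mul(Rational(1, 110), Pow(121055, Rational(1, 2)))) ≈ -20.565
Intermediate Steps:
Function('v')(X) = Add(X, Mul(2, Pow(X, 2))) (Function('v')(X) = Add(Add(Pow(X, 2), Pow(X, 2)), X) = Add(Mul(2, Pow(X, 2)), X) = Add(X, Mul(2, Pow(X, 2))))
U = Rational(1, 220) ≈ 0.0045455
s = Mul(Rational(1, 110), Pow(121055, Rational(1, 2))) (s = Pow(Add(Rational(1, 220), 10), Rational(1, 2)) = Pow(Rational(2201, 220), Rational(1, 2)) = Mul(Rational(1, 110), Pow(121055, Rational(1, 2))) ≈ 3.1630)
Add(s, Mul(-1, Pow(Add(212, Function('v')(13)), Rational(1, 2)))) = Add(Mul(Rational(1, 110), Pow(121055, Rational(1, 2))), Mul(-1, Pow(Add(212, Mul(13, Add(1, Mul(2, 13)))), Rational(1, 2)))) = Add(Mul(Rational(1, 110), Pow(121055, Rational(1, 2))), Mul(-1, Pow(Add(212, Mul(13, Add(1, 26))), Rational(1, 2)))) = Add(Mul(Rational(1, 110), Pow(121055, Rational(1, 2))), Mul(-1, Pow(Add(212, Mul(13, 27)), Rational(1, 2)))) = Add(Mul(Rational(1, 110), Pow(121055, Rational(1, 2))), Mul(-1, Pow(Add(212, 351), Rational(1, 2)))) = Add(Mul(Rational(1, 110), Pow(121055, Rational(1, 2))), Mul(-1, Pow(563, Rational(1, 2)))) = Add(Mul(-1, Pow(563, Rational(1, 2))), Mul(Rational(1, 110), Pow(121055, Rational(1, 2))))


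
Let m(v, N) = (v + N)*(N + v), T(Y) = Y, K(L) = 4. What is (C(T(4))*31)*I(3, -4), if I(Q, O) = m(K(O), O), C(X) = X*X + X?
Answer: 0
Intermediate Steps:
C(X) = X + X² (C(X) = X² + X = X + X²)
m(v, N) = (N + v)² (m(v, N) = (N + v)*(N + v) = (N + v)²)
I(Q, O) = (4 + O)² (I(Q, O) = (O + 4)² = (4 + O)²)
(C(T(4))*31)*I(3, -4) = ((4*(1 + 4))*31)*(4 - 4)² = ((4*5)*31)*0² = (20*31)*0 = 620*0 = 0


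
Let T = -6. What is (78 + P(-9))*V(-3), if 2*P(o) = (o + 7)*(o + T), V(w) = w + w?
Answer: -558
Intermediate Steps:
V(w) = 2*w
P(o) = (-6 + o)*(7 + o)/2 (P(o) = ((o + 7)*(o - 6))/2 = ((7 + o)*(-6 + o))/2 = ((-6 + o)*(7 + o))/2 = (-6 + o)*(7 + o)/2)
(78 + P(-9))*V(-3) = (78 + (-21 + (½)*(-9) + (½)*(-9)²))*(2*(-3)) = (78 + (-21 - 9/2 + (½)*81))*(-6) = (78 + (-21 - 9/2 + 81/2))*(-6) = (78 + 15)*(-6) = 93*(-6) = -558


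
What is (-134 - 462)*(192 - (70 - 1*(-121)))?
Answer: -596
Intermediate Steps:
(-134 - 462)*(192 - (70 - 1*(-121))) = -596*(192 - (70 + 121)) = -596*(192 - 1*191) = -596*(192 - 191) = -596*1 = -596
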